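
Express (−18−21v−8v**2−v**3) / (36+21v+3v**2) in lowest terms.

Euclidean algorithm in ℚ[v]:
  −v**3−8v**2−21v−18 = (−(1/3)v−1/3)(3v**2+21v+36) + (−2v−6)
  3v**2+21v+36 = (−(3/2)v−6)(−2v−6) + (0)
Last nonzero remainder: −2v−6. Dividing through by −2 gives the monic gcd v+3.
Cancel v+3 from numerator and denominator to get the reduced form.

(−6−5v−v**2)/(12+3v)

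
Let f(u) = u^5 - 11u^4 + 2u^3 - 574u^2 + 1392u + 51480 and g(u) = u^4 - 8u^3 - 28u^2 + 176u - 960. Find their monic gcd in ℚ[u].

u^2 - 4u - 60

Repeated division with remainder:
  u^5 - 11u^4 + 2u^3 - 574u^2 + 1392u + 51480 = (u - 3)(u^4 - 8u^3 - 28u^2 + 176u - 960) + (6u^3 - 834u^2 + 2880u + 48600)
  u^4 - 8u^3 - 28u^2 + 176u - 960 = ((1/6)u + 131/6)(6u^3 - 834u^2 + 2880u + 48600) + (17701u^2 - 70804u - 1062060)
  6u^3 - 834u^2 + 2880u + 48600 = ((6/17701)u - 810/17701)(17701u^2 - 70804u - 1062060) + (0)
Last nonzero remainder: 17701u^2 - 70804u - 1062060. Dividing through by 17701 gives the monic gcd u^2 - 4u - 60.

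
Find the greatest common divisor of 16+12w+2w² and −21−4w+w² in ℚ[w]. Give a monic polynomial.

Euclidean algorithm in ℚ[w]:
  2w²+12w+16 = (2)(w²−4w−21) + (20w+58)
  w²−4w−21 = ((1/20)w−69/200)(20w+58) + (−99/100)
  20w+58 = (−(2000/99)w−5800/99)(−99/100) + (0)
The last nonzero remainder is the constant −99/100, so the polynomials are coprime and gcd = 1.

1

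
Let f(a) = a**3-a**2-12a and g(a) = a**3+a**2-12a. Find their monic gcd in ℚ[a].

a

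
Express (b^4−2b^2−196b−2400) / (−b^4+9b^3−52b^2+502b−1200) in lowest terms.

Repeated division with remainder:
  b^4−2b^2−196b−2400 = (−1)(−b^4+9b^3−52b^2+502b−1200) + (9b^3−54b^2+306b−3600)
  −b^4+9b^3−52b^2+502b−1200 = (−(1/9)b+1/3)(9b^3−54b^2+306b−3600) + (0)
Last nonzero remainder: 9b^3−54b^2+306b−3600. Dividing through by 9 gives the monic gcd b^3−6b^2+34b−400.
Cancel b^3−6b^2+34b−400 from numerator and denominator to get the reduced form.

(−b−6)/(b−3)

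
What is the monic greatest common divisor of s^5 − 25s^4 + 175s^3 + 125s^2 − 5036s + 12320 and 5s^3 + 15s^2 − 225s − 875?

s^2 − 2s − 35

By polynomial division,
  s^5 − 25s^4 + 175s^3 + 125s^2 − 5036s + 12320 = ((1/5)s^2 − (28/5)s + 304/5)(5s^3 + 15s^2 − 225s − 875) + (−1872s^2 + 3744s + 65520)
  5s^3 + 15s^2 − 225s − 875 = (−(5/1872)s − 25/1872)(−1872s^2 + 3744s + 65520) + (0)
Last nonzero remainder: −1872s^2 + 3744s + 65520. Dividing through by −1872 gives the monic gcd s^2 − 2s − 35.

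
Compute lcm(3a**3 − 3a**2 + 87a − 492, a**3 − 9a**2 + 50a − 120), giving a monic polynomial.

a**5 − 6a**4 + 64a**3 − 339a**2 + 1690a − 4920

Repeated division with remainder:
  3a**3 − 3a**2 + 87a − 492 = (3)(a**3 − 9a**2 + 50a − 120) + (24a**2 − 63a − 132)
  a**3 − 9a**2 + 50a − 120 = ((1/24)a − 17/64)(24a**2 − 63a − 132) + ((2481/64)a − 2481/16)
  24a**2 − 63a − 132 = ((512/827)a + 704/827)((2481/64)a − 2481/16) + (0)
Last nonzero remainder: (2481/64)a − 2481/16. Dividing through by 2481/64 gives the monic gcd a − 4.
Then lcm(f, g) = f·g / gcd(f, g); expanding and making the result monic gives the answer.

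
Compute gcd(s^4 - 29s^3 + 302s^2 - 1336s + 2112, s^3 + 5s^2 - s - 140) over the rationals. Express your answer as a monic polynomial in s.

s - 4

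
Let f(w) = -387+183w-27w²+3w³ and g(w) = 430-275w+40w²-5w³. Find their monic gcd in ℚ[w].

43-6w+w²

Apply the Euclidean algorithm:
  3w³-27w²+183w-387 = (-3/5)(-5w³+40w²-275w+430) + (-3w²+18w-129)
  -5w³+40w²-275w+430 = ((5/3)w-10/3)(-3w²+18w-129) + (0)
Last nonzero remainder: -3w²+18w-129. Dividing through by -3 gives the monic gcd w²-6w+43.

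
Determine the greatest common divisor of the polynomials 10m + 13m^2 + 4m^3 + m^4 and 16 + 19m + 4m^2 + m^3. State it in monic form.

Repeated division with remainder:
  m^4 + 4m^3 + 13m^2 + 10m = (m)(m^3 + 4m^2 + 19m + 16) + (-6m^2 - 6m)
  m^3 + 4m^2 + 19m + 16 = (-(1/6)m - 1/2)(-6m^2 - 6m) + (16m + 16)
  -6m^2 - 6m = (-(3/8)m)(16m + 16) + (0)
Last nonzero remainder: 16m + 16. Dividing through by 16 gives the monic gcd m + 1.

1 + m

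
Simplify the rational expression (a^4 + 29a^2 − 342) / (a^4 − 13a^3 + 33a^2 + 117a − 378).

(a^2 + 38)/(a^2 − 13a + 42)

Apply the Euclidean algorithm:
  a^4 + 29a^2 − 342 = (a^4 − 13a^3 + 33a^2 + 117a − 378) + (13a^3 − 4a^2 − 117a + 36)
  a^4 − 13a^3 + 33a^2 + 117a − 378 = ((1/13)a − 165/169)(13a^3 − 4a^2 − 117a + 36) + ((6438/169)a^2 − 57942/169)
  13a^3 − 4a^2 − 117a + 36 = ((2197/6438)a − 338/3219)((6438/169)a^2 − 57942/169) + (0)
Last nonzero remainder: (6438/169)a^2 − 57942/169. Dividing through by 6438/169 gives the monic gcd a^2 − 9.
Cancel a^2 − 9 from numerator and denominator to get the reduced form.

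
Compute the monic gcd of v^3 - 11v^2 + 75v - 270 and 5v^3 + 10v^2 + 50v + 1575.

Apply the Euclidean algorithm:
  v^3 - 11v^2 + 75v - 270 = (1/5)(5v^3 + 10v^2 + 50v + 1575) + (-13v^2 + 65v - 585)
  5v^3 + 10v^2 + 50v + 1575 = (-(5/13)v - 35/13)(-13v^2 + 65v - 585) + (0)
Last nonzero remainder: -13v^2 + 65v - 585. Dividing through by -13 gives the monic gcd v^2 - 5v + 45.

v^2 - 5v + 45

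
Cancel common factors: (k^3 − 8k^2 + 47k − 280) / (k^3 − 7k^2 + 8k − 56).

Apply the Euclidean algorithm:
  k^3 − 8k^2 + 47k − 280 = (k^3 − 7k^2 + 8k − 56) + (−k^2 + 39k − 224)
  k^3 − 7k^2 + 8k − 56 = (−k − 32)(−k^2 + 39k − 224) + (1032k − 7224)
  −k^2 + 39k − 224 = (−(1/1032)k + 4/129)(1032k − 7224) + (0)
Last nonzero remainder: 1032k − 7224. Dividing through by 1032 gives the monic gcd k − 7.
Cancel k − 7 from numerator and denominator to get the reduced form.

(k^2 − k + 40)/(k^2 + 8)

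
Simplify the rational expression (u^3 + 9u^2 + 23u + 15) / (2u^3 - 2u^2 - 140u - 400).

Euclidean algorithm in ℚ[u]:
  u^3 + 9u^2 + 23u + 15 = (1/2)(2u^3 - 2u^2 - 140u - 400) + (10u^2 + 93u + 215)
  2u^3 - 2u^2 - 140u - 400 = ((1/5)u - 103/50)(10u^2 + 93u + 215) + ((429/50)u + 429/10)
  10u^2 + 93u + 215 = ((500/429)u + 2150/429)((429/50)u + 429/10) + (0)
Last nonzero remainder: (429/50)u + 429/10. Dividing through by 429/50 gives the monic gcd u + 5.
Cancel u + 5 from numerator and denominator to get the reduced form.

(u^2 + 4u + 3)/(2u^2 - 12u - 80)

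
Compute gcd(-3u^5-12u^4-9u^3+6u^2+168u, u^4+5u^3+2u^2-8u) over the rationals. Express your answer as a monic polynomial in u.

Repeated division with remainder:
  -3u^5-12u^4-9u^3+6u^2+168u = (-3u+3)(u^4+5u^3+2u^2-8u) + (-18u^3-24u^2+192u)
  u^4+5u^3+2u^2-8u = (-(1/18)u-11/54)(-18u^3-24u^2+192u) + ((70/9)u^2+(280/9)u)
  -18u^3-24u^2+192u = (-(81/35)u+216/35)((70/9)u^2+(280/9)u) + (0)
Last nonzero remainder: (70/9)u^2+(280/9)u. Dividing through by 70/9 gives the monic gcd u^2+4u.

u^2+4u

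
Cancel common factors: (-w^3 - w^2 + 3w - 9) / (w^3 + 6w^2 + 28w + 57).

(-w^2 + 2w - 3)/(w^2 + 3w + 19)

By polynomial division,
  -w^3 - w^2 + 3w - 9 = (-1)(w^3 + 6w^2 + 28w + 57) + (5w^2 + 31w + 48)
  w^3 + 6w^2 + 28w + 57 = ((1/5)w - 1/25)(5w^2 + 31w + 48) + ((491/25)w + 1473/25)
  5w^2 + 31w + 48 = ((125/491)w + 400/491)((491/25)w + 1473/25) + (0)
Last nonzero remainder: (491/25)w + 1473/25. Dividing through by 491/25 gives the monic gcd w + 3.
Cancel w + 3 from numerator and denominator to get the reduced form.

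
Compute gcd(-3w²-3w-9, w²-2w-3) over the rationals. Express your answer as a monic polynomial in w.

Apply the Euclidean algorithm:
  -3w²-3w-9 = (-3)(w²-2w-3) + (-9w-18)
  w²-2w-3 = (-(1/9)w+4/9)(-9w-18) + (5)
  -9w-18 = (-(9/5)w-18/5)(5) + (0)
The last nonzero remainder is the constant 5, so the polynomials are coprime and gcd = 1.

1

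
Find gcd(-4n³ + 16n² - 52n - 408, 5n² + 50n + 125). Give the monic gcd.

Apply the Euclidean algorithm:
  -4n³ + 16n² - 52n - 408 = (-(4/5)n + 56/5)(5n² + 50n + 125) + (-512n - 1808)
  5n² + 50n + 125 = (-(5/512)n - 1035/16384)(-512n - 1808) + (11045/1024)
  -512n - 1808 = (-(524288/11045)n - 1851392/11045)(11045/1024) + (0)
The last nonzero remainder is the constant 11045/1024, so the polynomials are coprime and gcd = 1.

1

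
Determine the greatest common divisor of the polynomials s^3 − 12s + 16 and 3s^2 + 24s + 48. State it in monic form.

Repeated division with remainder:
  s^3 − 12s + 16 = ((1/3)s − 8/3)(3s^2 + 24s + 48) + (36s + 144)
  3s^2 + 24s + 48 = ((1/12)s + 1/3)(36s + 144) + (0)
Last nonzero remainder: 36s + 144. Dividing through by 36 gives the monic gcd s + 4.

s + 4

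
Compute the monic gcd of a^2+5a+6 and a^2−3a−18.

a+3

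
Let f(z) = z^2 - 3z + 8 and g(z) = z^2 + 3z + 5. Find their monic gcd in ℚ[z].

Apply the Euclidean algorithm:
  z^2 - 3z + 8 = (z^2 + 3z + 5) + (-6z + 3)
  z^2 + 3z + 5 = (-(1/6)z - 7/12)(-6z + 3) + (27/4)
  -6z + 3 = (-(8/9)z + 4/9)(27/4) + (0)
The last nonzero remainder is the constant 27/4, so the polynomials are coprime and gcd = 1.

1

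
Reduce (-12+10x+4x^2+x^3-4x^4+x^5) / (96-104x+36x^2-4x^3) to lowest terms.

Repeated division with remainder:
  x^5-4x^4+x^3+4x^2+10x-12 = (-(1/4)x^2-(5/4)x-5)(-4x^3+36x^2-104x+96) + (78x^2-390x+468)
  -4x^3+36x^2-104x+96 = (-(2/39)x+8/39)(78x^2-390x+468) + (0)
Last nonzero remainder: 78x^2-390x+468. Dividing through by 78 gives the monic gcd x^2-5x+6.
Cancel x^2-5x+6 from numerator and denominator to get the reduced form.

(2-x^2-x^3)/(-16+4x)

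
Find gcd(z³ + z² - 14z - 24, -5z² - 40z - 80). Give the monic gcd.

Apply the Euclidean algorithm:
  z³ + z² - 14z - 24 = (-(1/5)z + 7/5)(-5z² - 40z - 80) + (26z + 88)
  -5z² - 40z - 80 = (-(5/26)z - 150/169)(26z + 88) + (-320/169)
  26z + 88 = (-(2197/160)z - 1859/40)(-320/169) + (0)
The last nonzero remainder is the constant -320/169, so the polynomials are coprime and gcd = 1.

1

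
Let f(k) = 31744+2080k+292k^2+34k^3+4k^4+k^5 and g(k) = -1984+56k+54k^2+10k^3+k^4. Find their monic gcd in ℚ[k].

Euclidean algorithm in ℚ[k]:
  k^5+4k^4+34k^3+292k^2+2080k+31744 = (k-6)(k^4+10k^3+54k^2+56k-1984) + (40k^3+560k^2+4400k+19840)
  k^4+10k^3+54k^2+56k-1984 = ((1/40)k-1/10)(40k^3+560k^2+4400k+19840) + (0)
Last nonzero remainder: 40k^3+560k^2+4400k+19840. Dividing through by 40 gives the monic gcd k^3+14k^2+110k+496.

496+110k+14k^2+k^3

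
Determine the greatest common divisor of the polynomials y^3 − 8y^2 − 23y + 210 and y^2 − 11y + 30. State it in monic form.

y − 6

Euclidean algorithm in ℚ[y]:
  y^3 − 8y^2 − 23y + 210 = (y + 3)(y^2 − 11y + 30) + (−20y + 120)
  y^2 − 11y + 30 = (−(1/20)y + 1/4)(−20y + 120) + (0)
Last nonzero remainder: −20y + 120. Dividing through by −20 gives the monic gcd y − 6.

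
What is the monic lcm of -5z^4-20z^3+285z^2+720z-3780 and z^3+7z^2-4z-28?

Apply the Euclidean algorithm:
  -5z^4-20z^3+285z^2+720z-3780 = (-5z+15)(z^3+7z^2-4z-28) + (160z^2+640z-3360)
  z^3+7z^2-4z-28 = ((1/160)z+3/160)(160z^2+640z-3360) + (5z+35)
  160z^2+640z-3360 = (32z-96)(5z+35) + (0)
Last nonzero remainder: 5z+35. Dividing through by 5 gives the monic gcd z+7.
Then lcm(f, g) = f·g / gcd(f, g); expanding and making the result monic gives the answer.

z^6+4z^5-61z^4-160z^3+984z^2+576z-3024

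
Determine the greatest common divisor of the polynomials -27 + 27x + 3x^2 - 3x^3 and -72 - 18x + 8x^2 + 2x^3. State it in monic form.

By polynomial division,
  -3x^3 + 3x^2 + 27x - 27 = (-3/2)(2x^3 + 8x^2 - 18x - 72) + (15x^2 - 135)
  2x^3 + 8x^2 - 18x - 72 = ((2/15)x + 8/15)(15x^2 - 135) + (0)
Last nonzero remainder: 15x^2 - 135. Dividing through by 15 gives the monic gcd x^2 - 9.

-9 + x^2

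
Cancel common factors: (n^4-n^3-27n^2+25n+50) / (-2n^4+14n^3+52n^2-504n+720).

Apply the Euclidean algorithm:
  n^4-n^3-27n^2+25n+50 = (-1/2)(-2n^4+14n^3+52n^2-504n+720) + (6n^3-n^2-227n+410)
  -2n^4+14n^3+52n^2-504n+720 = (-(1/3)n+41/18)(6n^3-n^2-227n+410) + (-(385/18)n^2+(2695/18)n-1925/9)
  6n^3-n^2-227n+410 = (-(108/385)n-738/385)(-(385/18)n^2+(2695/18)n-1925/9) + (0)
Last nonzero remainder: -(385/18)n^2+(2695/18)n-1925/9. Dividing through by -385/18 gives the monic gcd n^2-7n+10.
Cancel n^2-7n+10 from numerator and denominator to get the reduced form.

(-n^2-6n-5)/(2n^2-72)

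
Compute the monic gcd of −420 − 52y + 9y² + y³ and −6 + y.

1

By polynomial division,
  y³ + 9y² − 52y − 420 = (y² + 15y + 38)(y − 6) + (−192)
  y − 6 = (−(1/192)y + 1/32)(−192) + (0)
The last nonzero remainder is the constant −192, so the polynomials are coprime and gcd = 1.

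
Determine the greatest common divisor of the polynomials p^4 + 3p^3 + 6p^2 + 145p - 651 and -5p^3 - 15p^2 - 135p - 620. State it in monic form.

p^2 - p + 31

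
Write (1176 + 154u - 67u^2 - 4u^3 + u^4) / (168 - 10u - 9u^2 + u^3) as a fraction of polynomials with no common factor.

(-42 - u + u^2)/(-6 + u)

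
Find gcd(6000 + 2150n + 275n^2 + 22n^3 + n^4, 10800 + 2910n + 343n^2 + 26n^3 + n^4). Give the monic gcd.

1200 + 190n + 17n^2 + n^3

By polynomial division,
  n^4 + 22n^3 + 275n^2 + 2150n + 6000 = (n^4 + 26n^3 + 343n^2 + 2910n + 10800) + (-4n^3 - 68n^2 - 760n - 4800)
  n^4 + 26n^3 + 343n^2 + 2910n + 10800 = (-(1/4)n - 9/4)(-4n^3 - 68n^2 - 760n - 4800) + (0)
Last nonzero remainder: -4n^3 - 68n^2 - 760n - 4800. Dividing through by -4 gives the monic gcd n^3 + 17n^2 + 190n + 1200.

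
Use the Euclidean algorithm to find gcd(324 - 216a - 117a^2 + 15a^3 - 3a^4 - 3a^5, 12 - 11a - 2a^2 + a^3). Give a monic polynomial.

-3 + 2a + a^2

Euclidean algorithm in ℚ[a]:
  -3a^5 - 3a^4 + 15a^3 - 117a^2 - 216a + 324 = (-3a^2 - 9a - 36)(a^3 - 2a^2 - 11a + 12) + (-252a^2 - 504a + 756)
  a^3 - 2a^2 - 11a + 12 = (-(1/252)a + 1/63)(-252a^2 - 504a + 756) + (0)
Last nonzero remainder: -252a^2 - 504a + 756. Dividing through by -252 gives the monic gcd a^2 + 2a - 3.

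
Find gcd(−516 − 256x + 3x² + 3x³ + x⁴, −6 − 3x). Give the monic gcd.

2 + x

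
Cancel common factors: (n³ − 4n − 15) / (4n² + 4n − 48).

Repeated division with remainder:
  n³ − 4n − 15 = ((1/4)n − 1/4)(4n² + 4n − 48) + (9n − 27)
  4n² + 4n − 48 = ((4/9)n + 16/9)(9n − 27) + (0)
Last nonzero remainder: 9n − 27. Dividing through by 9 gives the monic gcd n − 3.
Cancel n − 3 from numerator and denominator to get the reduced form.

(n² + 3n + 5)/(4n + 16)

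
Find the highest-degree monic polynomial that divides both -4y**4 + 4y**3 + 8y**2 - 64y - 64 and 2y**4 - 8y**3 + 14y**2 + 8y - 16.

y**3 - 3y**2 + 4y + 8

By polynomial division,
  -4y**4 + 4y**3 + 8y**2 - 64y - 64 = (-2)(2y**4 - 8y**3 + 14y**2 + 8y - 16) + (-12y**3 + 36y**2 - 48y - 96)
  2y**4 - 8y**3 + 14y**2 + 8y - 16 = (-(1/6)y + 1/6)(-12y**3 + 36y**2 - 48y - 96) + (0)
Last nonzero remainder: -12y**3 + 36y**2 - 48y - 96. Dividing through by -12 gives the monic gcd y**3 - 3y**2 + 4y + 8.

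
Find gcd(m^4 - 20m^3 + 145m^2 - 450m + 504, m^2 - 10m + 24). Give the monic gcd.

m^2 - 10m + 24

Repeated division with remainder:
  m^4 - 20m^3 + 145m^2 - 450m + 504 = (m^2 - 10m + 21)(m^2 - 10m + 24) + (0)
The last nonzero remainder m^2 - 10m + 24 is already monic.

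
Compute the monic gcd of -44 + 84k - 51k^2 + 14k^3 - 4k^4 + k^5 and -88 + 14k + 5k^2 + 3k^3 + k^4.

Apply the Euclidean algorithm:
  k^5 - 4k^4 + 14k^3 - 51k^2 + 84k - 44 = (k - 7)(k^4 + 3k^3 + 5k^2 + 14k - 88) + (30k^3 - 30k^2 + 270k - 660)
  k^4 + 3k^3 + 5k^2 + 14k - 88 = ((1/30)k + 2/15)(30k^3 - 30k^2 + 270k - 660) + (0)
Last nonzero remainder: 30k^3 - 30k^2 + 270k - 660. Dividing through by 30 gives the monic gcd k^3 - k^2 + 9k - 22.

-22 + 9k - k^2 + k^3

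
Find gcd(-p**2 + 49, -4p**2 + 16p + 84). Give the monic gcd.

p - 7

Repeated division with remainder:
  -p**2 + 49 = (1/4)(-4p**2 + 16p + 84) + (-4p + 28)
  -4p**2 + 16p + 84 = (p + 3)(-4p + 28) + (0)
Last nonzero remainder: -4p + 28. Dividing through by -4 gives the monic gcd p - 7.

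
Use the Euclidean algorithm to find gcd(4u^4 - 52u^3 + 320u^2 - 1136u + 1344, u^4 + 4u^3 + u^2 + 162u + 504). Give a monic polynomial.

u^2 - 5u + 28

Apply the Euclidean algorithm:
  4u^4 - 52u^3 + 320u^2 - 1136u + 1344 = (4)(u^4 + 4u^3 + u^2 + 162u + 504) + (-68u^3 + 316u^2 - 1784u - 672)
  u^4 + 4u^3 + u^2 + 162u + 504 = (-(1/68)u - 147/1156)(-68u^3 + 316u^2 - 1784u - 672) + ((4320/289)u^2 - (21600/289)u + 120960/289)
  -68u^3 + 316u^2 - 1784u - 672 = (-(4913/1080)u - 289/180)((4320/289)u^2 - (21600/289)u + 120960/289) + (0)
Last nonzero remainder: (4320/289)u^2 - (21600/289)u + 120960/289. Dividing through by 4320/289 gives the monic gcd u^2 - 5u + 28.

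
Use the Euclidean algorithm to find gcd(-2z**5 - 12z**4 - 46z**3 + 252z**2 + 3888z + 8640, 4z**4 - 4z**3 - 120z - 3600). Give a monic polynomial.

z**2 - z - 30

Euclidean algorithm in ℚ[z]:
  -2z**5 - 12z**4 - 46z**3 + 252z**2 + 3888z + 8640 = (-(1/2)z - 7/2)(4z**4 - 4z**3 - 120z - 3600) + (-60z**3 + 192z**2 + 1668z - 3960)
  4z**4 - 4z**3 - 120z - 3600 = (-(1/15)z - 11/75)(-60z**3 + 192z**2 + 1668z - 3960) + ((3484/25)z**2 - (3484/25)z - 20904/5)
  -60z**3 + 192z**2 + 1668z - 3960 = (-(375/871)z + 825/871)((3484/25)z**2 - (3484/25)z - 20904/5) + (0)
Last nonzero remainder: (3484/25)z**2 - (3484/25)z - 20904/5. Dividing through by 3484/25 gives the monic gcd z**2 - z - 30.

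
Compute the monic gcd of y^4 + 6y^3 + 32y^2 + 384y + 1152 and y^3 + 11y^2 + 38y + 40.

y + 4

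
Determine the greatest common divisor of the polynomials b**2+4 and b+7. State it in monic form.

Apply the Euclidean algorithm:
  b**2+4 = (b-7)(b+7) + (53)
  b+7 = ((1/53)b+7/53)(53) + (0)
The last nonzero remainder is the constant 53, so the polynomials are coprime and gcd = 1.

1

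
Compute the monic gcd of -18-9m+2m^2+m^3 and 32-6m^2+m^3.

2+m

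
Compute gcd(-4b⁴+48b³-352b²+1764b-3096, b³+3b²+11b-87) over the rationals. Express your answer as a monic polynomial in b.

b-3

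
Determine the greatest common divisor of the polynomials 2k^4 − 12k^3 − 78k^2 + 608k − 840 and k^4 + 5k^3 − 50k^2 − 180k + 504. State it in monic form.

k^3 − k^2 − 44k + 84

By polynomial division,
  2k^4 − 12k^3 − 78k^2 + 608k − 840 = (2)(k^4 + 5k^3 − 50k^2 − 180k + 504) + (−22k^3 + 22k^2 + 968k − 1848)
  k^4 + 5k^3 − 50k^2 − 180k + 504 = (−(1/22)k − 3/11)(−22k^3 + 22k^2 + 968k − 1848) + (0)
Last nonzero remainder: −22k^3 + 22k^2 + 968k − 1848. Dividing through by −22 gives the monic gcd k^3 − k^2 − 44k + 84.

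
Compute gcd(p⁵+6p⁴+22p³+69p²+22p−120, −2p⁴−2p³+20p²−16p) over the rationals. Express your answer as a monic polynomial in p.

Repeated division with remainder:
  p⁵+6p⁴+22p³+69p²+22p−120 = (−(1/2)p−5/2)(−2p⁴−2p³+20p²−16p) + (27p³+111p²−18p−120)
  −2p⁴−2p³+20p²−16p = (−(2/27)p+56/243)(27p³+111p²−18p−120) + (−(560/81)p²−(560/27)p+2240/81)
  27p³+111p²−18p−120 = (−(2187/560)p−243/56)(−(560/81)p²−(560/27)p+2240/81) + (0)
Last nonzero remainder: −(560/81)p²−(560/27)p+2240/81. Dividing through by −560/81 gives the monic gcd p²+3p−4.

p²+3p−4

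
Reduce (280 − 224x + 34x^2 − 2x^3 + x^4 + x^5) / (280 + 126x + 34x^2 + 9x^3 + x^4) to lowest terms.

(4 − 4x + x^2)/(4 + x)

Repeated division with remainder:
  x^5 + x^4 − 2x^3 + 34x^2 − 224x + 280 = (x − 8)(x^4 + 9x^3 + 34x^2 + 126x + 280) + (36x^3 + 180x^2 + 504x + 2520)
  x^4 + 9x^3 + 34x^2 + 126x + 280 = ((1/36)x + 1/9)(36x^3 + 180x^2 + 504x + 2520) + (0)
Last nonzero remainder: 36x^3 + 180x^2 + 504x + 2520. Dividing through by 36 gives the monic gcd x^3 + 5x^2 + 14x + 70.
Cancel x^3 + 5x^2 + 14x + 70 from numerator and denominator to get the reduced form.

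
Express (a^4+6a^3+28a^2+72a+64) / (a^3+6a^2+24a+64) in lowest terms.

By polynomial division,
  a^4+6a^3+28a^2+72a+64 = (a)(a^3+6a^2+24a+64) + (4a^2+8a+64)
  a^3+6a^2+24a+64 = ((1/4)a+1)(4a^2+8a+64) + (0)
Last nonzero remainder: 4a^2+8a+64. Dividing through by 4 gives the monic gcd a^2+2a+16.
Cancel a^2+2a+16 from numerator and denominator to get the reduced form.

(a^2+4a+4)/(a+4)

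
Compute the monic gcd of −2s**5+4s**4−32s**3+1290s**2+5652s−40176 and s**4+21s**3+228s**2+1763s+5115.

Repeated division with remainder:
  −2s**5+4s**4−32s**3+1290s**2+5652s−40176 = (−2s+46)(s**4+21s**3+228s**2+1763s+5115) + (−542s**3−5672s**2−65216s−275466)
  s**4+21s**3+228s**2+1763s+5115 = (−(1/542)s−2855/146882)(−542s**3−5672s**2−65216s−275466) + (−(189000/73441)s**2−(945000/73441)s−17577000/73441)
  −542s**3−5672s**2−65216s−275466 = ((19902511/94500)s+108766121/94500)(−(189000/73441)s**2−(945000/73441)s−17577000/73441) + (0)
Last nonzero remainder: −(189000/73441)s**2−(945000/73441)s−17577000/73441. Dividing through by −189000/73441 gives the monic gcd s**2+5s+93.

s**2+5s+93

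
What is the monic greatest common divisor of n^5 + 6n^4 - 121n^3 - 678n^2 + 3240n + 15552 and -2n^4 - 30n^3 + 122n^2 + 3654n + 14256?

By polynomial division,
  n^5 + 6n^4 - 121n^3 - 678n^2 + 3240n + 15552 = (-(1/2)n + 9/2)(-2n^4 - 30n^3 + 122n^2 + 3654n + 14256) + (75n^3 + 600n^2 - 6075n - 48600)
  -2n^4 - 30n^3 + 122n^2 + 3654n + 14256 = (-(2/75)n - 14/75)(75n^3 + 600n^2 - 6075n - 48600) + (72n^2 + 1224n + 5184)
  75n^3 + 600n^2 - 6075n - 48600 = ((25/24)n - 75/8)(72n^2 + 1224n + 5184) + (0)
Last nonzero remainder: 72n^2 + 1224n + 5184. Dividing through by 72 gives the monic gcd n^2 + 17n + 72.

n^2 + 17n + 72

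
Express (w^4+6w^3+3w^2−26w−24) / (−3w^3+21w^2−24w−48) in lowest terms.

(−w^3−5w^2+2w+24)/(3w^2−24w+48)

By polynomial division,
  w^4+6w^3+3w^2−26w−24 = (−(1/3)w−13/3)(−3w^3+21w^2−24w−48) + (86w^2−146w−232)
  −3w^3+21w^2−24w−48 = (−(3/86)w+342/1849)(86w^2−146w−232) + (−(9408/1849)w−9408/1849)
  86w^2−146w−232 = (−(79507/4704)w+53621/1176)(−(9408/1849)w−9408/1849) + (0)
Last nonzero remainder: −(9408/1849)w−9408/1849. Dividing through by −9408/1849 gives the monic gcd w+1.
Cancel w+1 from numerator and denominator to get the reduced form.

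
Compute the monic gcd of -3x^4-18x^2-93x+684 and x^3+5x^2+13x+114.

x^2-x+19

Repeated division with remainder:
  -3x^4-18x^2-93x+684 = (-3x+15)(x^3+5x^2+13x+114) + (-54x^2+54x-1026)
  x^3+5x^2+13x+114 = (-(1/54)x-1/9)(-54x^2+54x-1026) + (0)
Last nonzero remainder: -54x^2+54x-1026. Dividing through by -54 gives the monic gcd x^2-x+19.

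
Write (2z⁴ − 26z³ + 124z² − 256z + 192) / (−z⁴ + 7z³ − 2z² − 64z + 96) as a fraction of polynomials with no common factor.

(−2z + 6)/(z + 3)

Apply the Euclidean algorithm:
  2z⁴ − 26z³ + 124z² − 256z + 192 = (−2)(−z⁴ + 7z³ − 2z² − 64z + 96) + (−12z³ + 120z² − 384z + 384)
  −z⁴ + 7z³ − 2z² − 64z + 96 = ((1/12)z + 1/4)(−12z³ + 120z² − 384z + 384) + (0)
Last nonzero remainder: −12z³ + 120z² − 384z + 384. Dividing through by −12 gives the monic gcd z³ − 10z² + 32z − 32.
Cancel z³ − 10z² + 32z − 32 from numerator and denominator to get the reduced form.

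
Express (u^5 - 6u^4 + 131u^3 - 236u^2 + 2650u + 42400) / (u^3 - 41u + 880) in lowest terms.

(u^3 + 5u^2 + 106u + 530)/(u + 11)

Apply the Euclidean algorithm:
  u^5 - 6u^4 + 131u^3 - 236u^2 + 2650u + 42400 = (u^2 - 6u + 172)(u^3 - 41u + 880) + (-1362u^2 + 14982u - 108960)
  u^3 - 41u + 880 = (-(1/1362)u - 11/1362)(-1362u^2 + 14982u - 108960) + (0)
Last nonzero remainder: -1362u^2 + 14982u - 108960. Dividing through by -1362 gives the monic gcd u^2 - 11u + 80.
Cancel u^2 - 11u + 80 from numerator and denominator to get the reduced form.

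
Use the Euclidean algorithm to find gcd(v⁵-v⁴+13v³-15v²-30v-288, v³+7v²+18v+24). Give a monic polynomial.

v²+3v+6

Euclidean algorithm in ℚ[v]:
  v⁵-v⁴+13v³-15v²-30v-288 = (v²-8v+51)(v³+7v²+18v+24) + (-252v²-756v-1512)
  v³+7v²+18v+24 = (-(1/252)v-1/63)(-252v²-756v-1512) + (0)
Last nonzero remainder: -252v²-756v-1512. Dividing through by -252 gives the monic gcd v²+3v+6.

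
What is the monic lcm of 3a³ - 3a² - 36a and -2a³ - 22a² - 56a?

a⁵ + 10a⁴ + 5a³ - 160a² - 336a

Repeated division with remainder:
  3a³ - 3a² - 36a = (-3/2)(-2a³ - 22a² - 56a) + (-36a² - 120a)
  -2a³ - 22a² - 56a = ((1/18)a + 23/54)(-36a² - 120a) + (-(44/9)a)
  -36a² - 120a = ((81/11)a + 270/11)(-(44/9)a) + (0)
Last nonzero remainder: -(44/9)a. Dividing through by -44/9 gives the monic gcd a.
Then lcm(f, g) = f·g / gcd(f, g); expanding and making the result monic gives the answer.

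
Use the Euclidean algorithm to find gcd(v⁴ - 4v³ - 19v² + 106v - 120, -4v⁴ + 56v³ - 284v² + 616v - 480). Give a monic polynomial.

v³ - 9v² + 26v - 24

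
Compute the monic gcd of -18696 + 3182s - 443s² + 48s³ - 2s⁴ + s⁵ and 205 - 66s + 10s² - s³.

By polynomial division,
  s⁵ - 2s⁴ + 48s³ - 443s² + 3182s - 18696 = (-s² - 8s - 62)(-s³ + 10s² - 66s + 205) + (-146s² + 730s - 5986)
  -s³ + 10s² - 66s + 205 = ((1/146)s - 5/146)(-146s² + 730s - 5986) + (0)
Last nonzero remainder: -146s² + 730s - 5986. Dividing through by -146 gives the monic gcd s² - 5s + 41.

41 - 5s + s²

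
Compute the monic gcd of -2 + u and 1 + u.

1

Apply the Euclidean algorithm:
  u - 2 = (u + 1) + (-3)
  u + 1 = (-(1/3)u - 1/3)(-3) + (0)
The last nonzero remainder is the constant -3, so the polynomials are coprime and gcd = 1.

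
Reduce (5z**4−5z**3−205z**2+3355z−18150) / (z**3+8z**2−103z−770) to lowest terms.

(5z**3−60z**2+455z−1650)/(z**2−3z−70)

Repeated division with remainder:
  5z**4−5z**3−205z**2+3355z−18150 = (5z−45)(z**3+8z**2−103z−770) + (670z**2+2570z−52800)
  z**3+8z**2−103z−770 = ((1/670)z+279/44890)(670z**2+2570z−52800) + (−(180310/4489)z−1983410/4489)
  670z**2+2570z−52800 = (−(300763/18031)z+2154720/18031)(−(180310/4489)z−1983410/4489) + (0)
Last nonzero remainder: −(180310/4489)z−1983410/4489. Dividing through by −180310/4489 gives the monic gcd z+11.
Cancel z+11 from numerator and denominator to get the reduced form.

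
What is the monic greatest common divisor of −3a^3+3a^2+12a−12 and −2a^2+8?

a^2−4

Repeated division with remainder:
  −3a^3+3a^2+12a−12 = ((3/2)a−3/2)(−2a^2+8) + (0)
Last nonzero remainder: −2a^2+8. Dividing through by −2 gives the monic gcd a^2−4.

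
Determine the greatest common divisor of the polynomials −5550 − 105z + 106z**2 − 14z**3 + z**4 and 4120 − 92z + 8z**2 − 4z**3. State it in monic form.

−10 + z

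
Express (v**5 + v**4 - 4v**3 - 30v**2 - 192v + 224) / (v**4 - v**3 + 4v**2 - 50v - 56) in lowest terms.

Euclidean algorithm in ℚ[v]:
  v**5 + v**4 - 4v**3 - 30v**2 - 192v + 224 = (v + 2)(v**4 - v**3 + 4v**2 - 50v - 56) + (-6v**3 + 12v**2 - 36v + 336)
  v**4 - v**3 + 4v**2 - 50v - 56 = (-(1/6)v - 1/6)(-6v**3 + 12v**2 - 36v + 336) + (0)
Last nonzero remainder: -6v**3 + 12v**2 - 36v + 336. Dividing through by -6 gives the monic gcd v**3 - 2v**2 + 6v - 56.
Cancel v**3 - 2v**2 + 6v - 56 from numerator and denominator to get the reduced form.

(v**2 + 3v - 4)/(v + 1)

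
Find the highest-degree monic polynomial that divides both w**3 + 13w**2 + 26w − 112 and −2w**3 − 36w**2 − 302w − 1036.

w + 7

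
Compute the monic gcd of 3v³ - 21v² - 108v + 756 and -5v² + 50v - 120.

v - 6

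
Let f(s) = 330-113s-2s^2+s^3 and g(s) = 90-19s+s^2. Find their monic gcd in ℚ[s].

-10+s

By polynomial division,
  s^3-2s^2-113s+330 = (s+17)(s^2-19s+90) + (120s-1200)
  s^2-19s+90 = ((1/120)s-3/40)(120s-1200) + (0)
Last nonzero remainder: 120s-1200. Dividing through by 120 gives the monic gcd s-10.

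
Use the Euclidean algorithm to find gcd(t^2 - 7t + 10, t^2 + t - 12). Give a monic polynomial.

Repeated division with remainder:
  t^2 - 7t + 10 = (t^2 + t - 12) + (-8t + 22)
  t^2 + t - 12 = (-(1/8)t - 15/32)(-8t + 22) + (-27/16)
  -8t + 22 = ((128/27)t - 352/27)(-27/16) + (0)
The last nonzero remainder is the constant -27/16, so the polynomials are coprime and gcd = 1.

1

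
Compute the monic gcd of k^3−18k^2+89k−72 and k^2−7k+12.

Repeated division with remainder:
  k^3−18k^2+89k−72 = (k−11)(k^2−7k+12) + (60)
  k^2−7k+12 = ((1/60)k^2−(7/60)k+1/5)(60) + (0)
The last nonzero remainder is the constant 60, so the polynomials are coprime and gcd = 1.

1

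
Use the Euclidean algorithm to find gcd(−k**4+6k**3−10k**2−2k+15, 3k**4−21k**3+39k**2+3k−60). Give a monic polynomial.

Euclidean algorithm in ℚ[k]:
  −k**4+6k**3−10k**2−2k+15 = (−1/3)(3k**4−21k**3+39k**2+3k−60) + (−k**3+3k**2−k−5)
  3k**4−21k**3+39k**2+3k−60 = (−3k+12)(−k**3+3k**2−k−5) + (0)
Last nonzero remainder: −k**3+3k**2−k−5. Dividing through by −1 gives the monic gcd k**3−3k**2+k+5.

k**3−3k**2+k+5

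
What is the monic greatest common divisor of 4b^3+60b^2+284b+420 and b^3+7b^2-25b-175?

Euclidean algorithm in ℚ[b]:
  4b^3+60b^2+284b+420 = (4)(b^3+7b^2-25b-175) + (32b^2+384b+1120)
  b^3+7b^2-25b-175 = ((1/32)b-5/32)(32b^2+384b+1120) + (0)
Last nonzero remainder: 32b^2+384b+1120. Dividing through by 32 gives the monic gcd b^2+12b+35.

b^2+12b+35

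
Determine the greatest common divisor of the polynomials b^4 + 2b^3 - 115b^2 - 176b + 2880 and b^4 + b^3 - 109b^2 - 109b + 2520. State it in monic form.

Euclidean algorithm in ℚ[b]:
  b^4 + 2b^3 - 115b^2 - 176b + 2880 = (b^4 + b^3 - 109b^2 - 109b + 2520) + (b^3 - 6b^2 - 67b + 360)
  b^4 + b^3 - 109b^2 - 109b + 2520 = (b + 7)(b^3 - 6b^2 - 67b + 360) + (0)
The last nonzero remainder b^3 - 6b^2 - 67b + 360 is already monic.

b^3 - 6b^2 - 67b + 360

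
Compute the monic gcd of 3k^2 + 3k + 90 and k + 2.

By polynomial division,
  3k^2 + 3k + 90 = (3k - 3)(k + 2) + (96)
  k + 2 = ((1/96)k + 1/48)(96) + (0)
The last nonzero remainder is the constant 96, so the polynomials are coprime and gcd = 1.

1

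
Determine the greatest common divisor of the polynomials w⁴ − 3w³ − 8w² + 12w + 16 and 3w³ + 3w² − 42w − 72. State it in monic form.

Repeated division with remainder:
  w⁴ − 3w³ − 8w² + 12w + 16 = ((1/3)w − 4/3)(3w³ + 3w² − 42w − 72) + (10w² − 20w − 80)
  3w³ + 3w² − 42w − 72 = ((3/10)w + 9/10)(10w² − 20w − 80) + (0)
Last nonzero remainder: 10w² − 20w − 80. Dividing through by 10 gives the monic gcd w² − 2w − 8.

w² − 2w − 8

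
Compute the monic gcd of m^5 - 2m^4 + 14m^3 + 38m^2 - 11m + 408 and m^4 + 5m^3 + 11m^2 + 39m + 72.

Apply the Euclidean algorithm:
  m^5 - 2m^4 + 14m^3 + 38m^2 - 11m + 408 = (m - 7)(m^4 + 5m^3 + 11m^2 + 39m + 72) + (38m^3 + 76m^2 + 190m + 912)
  m^4 + 5m^3 + 11m^2 + 39m + 72 = ((1/38)m + 3/38)(38m^3 + 76m^2 + 190m + 912) + (0)
Last nonzero remainder: 38m^3 + 76m^2 + 190m + 912. Dividing through by 38 gives the monic gcd m^3 + 2m^2 + 5m + 24.

m^3 + 2m^2 + 5m + 24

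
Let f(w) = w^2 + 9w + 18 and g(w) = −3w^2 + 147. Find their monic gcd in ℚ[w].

1

Euclidean algorithm in ℚ[w]:
  w^2 + 9w + 18 = (−1/3)(−3w^2 + 147) + (9w + 67)
  −3w^2 + 147 = (−(1/3)w + 67/27)(9w + 67) + (−520/27)
  9w + 67 = (−(243/520)w − 1809/520)(−520/27) + (0)
The last nonzero remainder is the constant −520/27, so the polynomials are coprime and gcd = 1.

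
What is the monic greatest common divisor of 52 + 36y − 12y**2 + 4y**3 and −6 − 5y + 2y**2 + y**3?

Apply the Euclidean algorithm:
  4y**3 − 12y**2 + 36y + 52 = (4)(y**3 + 2y**2 − 5y − 6) + (−20y**2 + 56y + 76)
  y**3 + 2y**2 − 5y − 6 = (−(1/20)y − 6/25)(−20y**2 + 56y + 76) + ((306/25)y + 306/25)
  −20y**2 + 56y + 76 = (−(250/153)y + 950/153)((306/25)y + 306/25) + (0)
Last nonzero remainder: (306/25)y + 306/25. Dividing through by 306/25 gives the monic gcd y + 1.

1 + y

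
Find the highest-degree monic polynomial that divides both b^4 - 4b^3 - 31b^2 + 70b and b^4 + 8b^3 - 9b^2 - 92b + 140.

Apply the Euclidean algorithm:
  b^4 - 4b^3 - 31b^2 + 70b = (b^4 + 8b^3 - 9b^2 - 92b + 140) + (-12b^3 - 22b^2 + 162b - 140)
  b^4 + 8b^3 - 9b^2 - 92b + 140 = (-(1/12)b - 37/72)(-12b^3 - 22b^2 + 162b - 140) + (-(245/36)b^2 - (245/12)b + 1225/18)
  -12b^3 - 22b^2 + 162b - 140 = ((432/245)b - 72/35)(-(245/36)b^2 - (245/12)b + 1225/18) + (0)
Last nonzero remainder: -(245/36)b^2 - (245/12)b + 1225/18. Dividing through by -245/36 gives the monic gcd b^2 + 3b - 10.

b^2 + 3b - 10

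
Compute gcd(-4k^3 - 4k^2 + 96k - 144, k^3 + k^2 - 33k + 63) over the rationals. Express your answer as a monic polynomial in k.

By polynomial division,
  -4k^3 - 4k^2 + 96k - 144 = (-4)(k^3 + k^2 - 33k + 63) + (-36k + 108)
  k^3 + k^2 - 33k + 63 = (-(1/36)k^2 - (1/9)k + 7/12)(-36k + 108) + (0)
Last nonzero remainder: -36k + 108. Dividing through by -36 gives the monic gcd k - 3.

k - 3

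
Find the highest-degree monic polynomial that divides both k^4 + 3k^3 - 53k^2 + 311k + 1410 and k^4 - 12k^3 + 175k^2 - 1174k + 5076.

By polynomial division,
  k^4 + 3k^3 - 53k^2 + 311k + 1410 = (k^4 - 12k^3 + 175k^2 - 1174k + 5076) + (15k^3 - 228k^2 + 1485k - 3666)
  k^4 - 12k^3 + 175k^2 - 1174k + 5076 = ((1/15)k + 16/75)(15k^3 - 228k^2 + 1485k - 3666) + ((3116/25)k^2 - (6232/5)k + 146452/25)
  15k^3 - 228k^2 + 1485k - 3666 = ((375/3116)k - 975/1558)((3116/25)k^2 - (6232/5)k + 146452/25) + (0)
Last nonzero remainder: (3116/25)k^2 - (6232/5)k + 146452/25. Dividing through by 3116/25 gives the monic gcd k^2 - 10k + 47.

k^2 - 10k + 47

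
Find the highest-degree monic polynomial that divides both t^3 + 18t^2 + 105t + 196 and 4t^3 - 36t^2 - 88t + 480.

By polynomial division,
  t^3 + 18t^2 + 105t + 196 = (1/4)(4t^3 - 36t^2 - 88t + 480) + (27t^2 + 127t + 76)
  4t^3 - 36t^2 - 88t + 480 = ((4/27)t - 1480/729)(27t^2 + 127t + 76) + ((115600/729)t + 462400/729)
  27t^2 + 127t + 76 = ((19683/115600)t + 13851/115600)((115600/729)t + 462400/729) + (0)
Last nonzero remainder: (115600/729)t + 462400/729. Dividing through by 115600/729 gives the monic gcd t + 4.

t + 4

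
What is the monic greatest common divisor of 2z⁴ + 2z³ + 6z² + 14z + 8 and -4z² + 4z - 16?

z² - z + 4

Apply the Euclidean algorithm:
  2z⁴ + 2z³ + 6z² + 14z + 8 = (-(1/2)z² - z - 1/2)(-4z² + 4z - 16) + (0)
Last nonzero remainder: -4z² + 4z - 16. Dividing through by -4 gives the monic gcd z² - z + 4.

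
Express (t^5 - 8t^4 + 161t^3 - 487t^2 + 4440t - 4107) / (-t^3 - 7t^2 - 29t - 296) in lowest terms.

(-t^3 + 7t^2 - 117t + 111)/(t + 8)

Apply the Euclidean algorithm:
  t^5 - 8t^4 + 161t^3 - 487t^2 + 4440t - 4107 = (-t^2 + 15t - 237)(-t^3 - 7t^2 - 29t - 296) + (-2007t^2 + 2007t - 74259)
  -t^3 - 7t^2 - 29t - 296 = ((1/2007)t + 8/2007)(-2007t^2 + 2007t - 74259) + (0)
Last nonzero remainder: -2007t^2 + 2007t - 74259. Dividing through by -2007 gives the monic gcd t^2 - t + 37.
Cancel t^2 - t + 37 from numerator and denominator to get the reduced form.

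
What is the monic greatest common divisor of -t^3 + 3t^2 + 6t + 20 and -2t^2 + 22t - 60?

t - 5

By polynomial division,
  -t^3 + 3t^2 + 6t + 20 = ((1/2)t + 4)(-2t^2 + 22t - 60) + (-52t + 260)
  -2t^2 + 22t - 60 = ((1/26)t - 3/13)(-52t + 260) + (0)
Last nonzero remainder: -52t + 260. Dividing through by -52 gives the monic gcd t - 5.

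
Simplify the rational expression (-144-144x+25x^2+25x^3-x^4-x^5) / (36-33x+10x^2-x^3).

(12+19x+8x^2+x^3)/(-3+x)

Euclidean algorithm in ℚ[x]:
  -x^5-x^4+25x^3+25x^2-144x-144 = (x^2+11x+52)(-x^3+10x^2-33x+36) + (-168x^2+1176x-2016)
  -x^3+10x^2-33x+36 = ((1/168)x-1/56)(-168x^2+1176x-2016) + (0)
Last nonzero remainder: -168x^2+1176x-2016. Dividing through by -168 gives the monic gcd x^2-7x+12.
Cancel x^2-7x+12 from numerator and denominator to get the reduced form.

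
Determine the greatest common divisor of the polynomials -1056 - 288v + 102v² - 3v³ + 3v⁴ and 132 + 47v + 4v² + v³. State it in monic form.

44 + v + v²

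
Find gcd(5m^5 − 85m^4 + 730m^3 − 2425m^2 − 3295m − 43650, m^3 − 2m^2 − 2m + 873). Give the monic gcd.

m^2 − 11m + 97

By polynomial division,
  5m^5 − 85m^4 + 730m^3 − 2425m^2 − 3295m − 43650 = (5m^2 − 75m + 590)(m^3 − 2m^2 − 2m + 873) + (−5760m^2 + 63360m − 558720)
  m^3 − 2m^2 − 2m + 873 = (−(1/5760)m − 1/640)(−5760m^2 + 63360m − 558720) + (0)
Last nonzero remainder: −5760m^2 + 63360m − 558720. Dividing through by −5760 gives the monic gcd m^2 − 11m + 97.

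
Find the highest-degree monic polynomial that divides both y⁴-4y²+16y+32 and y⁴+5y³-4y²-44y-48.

By polynomial division,
  y⁴-4y²+16y+32 = (y⁴+5y³-4y²-44y-48) + (-5y³+60y+80)
  y⁴+5y³-4y²-44y-48 = (-(1/5)y-1)(-5y³+60y+80) + (8y²+32y+32)
  -5y³+60y+80 = (-(5/8)y+5/2)(8y²+32y+32) + (0)
Last nonzero remainder: 8y²+32y+32. Dividing through by 8 gives the monic gcd y²+4y+4.

y²+4y+4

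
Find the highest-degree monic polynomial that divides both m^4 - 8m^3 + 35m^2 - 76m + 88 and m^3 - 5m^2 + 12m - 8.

m^2 - 4m + 8

Repeated division with remainder:
  m^4 - 8m^3 + 35m^2 - 76m + 88 = (m - 3)(m^3 - 5m^2 + 12m - 8) + (8m^2 - 32m + 64)
  m^3 - 5m^2 + 12m - 8 = ((1/8)m - 1/8)(8m^2 - 32m + 64) + (0)
Last nonzero remainder: 8m^2 - 32m + 64. Dividing through by 8 gives the monic gcd m^2 - 4m + 8.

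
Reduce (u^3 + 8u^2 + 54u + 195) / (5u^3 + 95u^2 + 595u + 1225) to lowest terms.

Apply the Euclidean algorithm:
  u^3 + 8u^2 + 54u + 195 = (1/5)(5u^3 + 95u^2 + 595u + 1225) + (-11u^2 - 65u - 50)
  5u^3 + 95u^2 + 595u + 1225 = (-(5/11)u - 720/121)(-11u^2 - 65u - 50) + ((22445/121)u + 112225/121)
  -11u^2 - 65u - 50 = (-(1331/22445)u - 242/4489)((22445/121)u + 112225/121) + (0)
Last nonzero remainder: (22445/121)u + 112225/121. Dividing through by 22445/121 gives the monic gcd u + 5.
Cancel u + 5 from numerator and denominator to get the reduced form.

(u^2 + 3u + 39)/(5u^2 + 70u + 245)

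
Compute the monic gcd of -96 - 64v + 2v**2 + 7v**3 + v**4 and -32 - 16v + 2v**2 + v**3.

8 + 6v + v**2

By polynomial division,
  v**4 + 7v**3 + 2v**2 - 64v - 96 = (v + 5)(v**3 + 2v**2 - 16v - 32) + (8v**2 + 48v + 64)
  v**3 + 2v**2 - 16v - 32 = ((1/8)v - 1/2)(8v**2 + 48v + 64) + (0)
Last nonzero remainder: 8v**2 + 48v + 64. Dividing through by 8 gives the monic gcd v**2 + 6v + 8.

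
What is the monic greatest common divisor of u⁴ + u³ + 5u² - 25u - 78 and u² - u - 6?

u² - u - 6

Euclidean algorithm in ℚ[u]:
  u⁴ + u³ + 5u² - 25u - 78 = (u² + 2u + 13)(u² - u - 6) + (0)
The last nonzero remainder u² - u - 6 is already monic.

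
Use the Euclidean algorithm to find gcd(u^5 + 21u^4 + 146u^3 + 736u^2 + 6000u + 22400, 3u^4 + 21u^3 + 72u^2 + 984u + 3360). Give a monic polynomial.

By polynomial division,
  u^5 + 21u^4 + 146u^3 + 736u^2 + 6000u + 22400 = ((1/3)u + 14/3)(3u^4 + 21u^3 + 72u^2 + 984u + 3360) + (24u^3 + 72u^2 + 288u + 6720)
  3u^4 + 21u^3 + 72u^2 + 984u + 3360 = ((1/8)u + 1/2)(24u^3 + 72u^2 + 288u + 6720) + (0)
Last nonzero remainder: 24u^3 + 72u^2 + 288u + 6720. Dividing through by 24 gives the monic gcd u^3 + 3u^2 + 12u + 280.

u^3 + 3u^2 + 12u + 280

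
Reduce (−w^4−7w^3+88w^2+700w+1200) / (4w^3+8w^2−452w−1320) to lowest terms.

(−w^2+6w+40)/(4w−44)

Euclidean algorithm in ℚ[w]:
  −w^4−7w^3+88w^2+700w+1200 = (−(1/4)w−5/4)(4w^3+8w^2−452w−1320) + (−15w^2−195w−450)
  4w^3+8w^2−452w−1320 = (−(4/15)w+44/15)(−15w^2−195w−450) + (0)
Last nonzero remainder: −15w^2−195w−450. Dividing through by −15 gives the monic gcd w^2+13w+30.
Cancel w^2+13w+30 from numerator and denominator to get the reduced form.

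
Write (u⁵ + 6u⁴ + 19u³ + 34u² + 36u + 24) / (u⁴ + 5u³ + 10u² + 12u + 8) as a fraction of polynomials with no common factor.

By polynomial division,
  u⁵ + 6u⁴ + 19u³ + 34u² + 36u + 24 = (u + 1)(u⁴ + 5u³ + 10u² + 12u + 8) + (4u³ + 12u² + 16u + 16)
  u⁴ + 5u³ + 10u² + 12u + 8 = ((1/4)u + 1/2)(4u³ + 12u² + 16u + 16) + (0)
Last nonzero remainder: 4u³ + 12u² + 16u + 16. Dividing through by 4 gives the monic gcd u³ + 3u² + 4u + 4.
Cancel u³ + 3u² + 4u + 4 from numerator and denominator to get the reduced form.

(u² + 3u + 6)/(u + 2)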